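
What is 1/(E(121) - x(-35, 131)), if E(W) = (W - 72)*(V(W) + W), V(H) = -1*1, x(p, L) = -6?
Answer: 1/5886 ≈ 0.00016989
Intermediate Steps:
V(H) = -1
E(W) = (-1 + W)*(-72 + W) (E(W) = (W - 72)*(-1 + W) = (-72 + W)*(-1 + W) = (-1 + W)*(-72 + W))
1/(E(121) - x(-35, 131)) = 1/((72 + 121² - 73*121) - 1*(-6)) = 1/((72 + 14641 - 8833) + 6) = 1/(5880 + 6) = 1/5886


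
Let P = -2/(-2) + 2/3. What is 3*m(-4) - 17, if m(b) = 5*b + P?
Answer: -72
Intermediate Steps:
P = 5/3 (P = -2*(-½) + 2*(⅓) = 1 + ⅔ = 5/3 ≈ 1.6667)
m(b) = 5/3 + 5*b (m(b) = 5*b + 5/3 = 5/3 + 5*b)
3*m(-4) - 17 = 3*(5/3 + 5*(-4)) - 17 = 3*(5/3 - 20) - 17 = 3*(-55/3) - 17 = -55 - 17 = -72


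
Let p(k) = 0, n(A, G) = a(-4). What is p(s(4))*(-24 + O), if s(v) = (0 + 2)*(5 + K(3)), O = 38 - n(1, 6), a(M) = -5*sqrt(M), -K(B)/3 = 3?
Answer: 0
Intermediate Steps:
K(B) = -9 (K(B) = -3*3 = -9)
n(A, G) = -10*I
O = 38 + 10*I (O = 38 - (-10)*I = 38 + 10*I ≈ 38.0 + 10.0*I)
s(v) = -8 (s(v) = (0 + 2)*(5 - 9) = 2*(-4) = -8)
p(s(4))*(-24 + O) = 0*(-24 + (38 + 10*I)) = 0*(14 + 10*I) = 0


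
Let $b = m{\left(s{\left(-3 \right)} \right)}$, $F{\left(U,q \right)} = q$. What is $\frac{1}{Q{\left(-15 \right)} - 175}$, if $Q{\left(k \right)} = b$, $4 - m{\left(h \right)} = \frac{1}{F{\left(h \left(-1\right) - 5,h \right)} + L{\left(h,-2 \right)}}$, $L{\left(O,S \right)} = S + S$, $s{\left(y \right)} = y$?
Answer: $- \frac{7}{1196} \approx -0.0058528$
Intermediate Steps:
$L{\left(O,S \right)} = 2 S$
$m{\left(h \right)} = 4 - \frac{1}{-4 + h}$ ($m{\left(h \right)} = 4 - \frac{1}{h + 2 \left(-2\right)} = 4 - \frac{1}{h - 4} = 4 - \frac{1}{-4 + h}$)
$b = \frac{29}{7}$ ($b = \frac{-17 + 4 \left(-3\right)}{-4 - 3} = \frac{-17 - 12}{-7} = \left(- \frac{1}{7}\right) \left(-29\right) = \frac{29}{7} \approx 4.1429$)
$Q{\left(k \right)} = \frac{29}{7}$
$\frac{1}{Q{\left(-15 \right)} - 175} = \frac{1}{\frac{29}{7} - 175} = \frac{1}{- \frac{1196}{7}} = - \frac{7}{1196}$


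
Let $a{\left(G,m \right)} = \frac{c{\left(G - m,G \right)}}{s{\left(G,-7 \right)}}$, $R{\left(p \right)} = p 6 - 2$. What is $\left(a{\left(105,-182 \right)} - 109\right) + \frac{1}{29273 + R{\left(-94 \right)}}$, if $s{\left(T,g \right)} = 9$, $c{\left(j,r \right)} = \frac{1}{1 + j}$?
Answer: $- \frac{2703499999}{24802848} \approx -109.0$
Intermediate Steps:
$R{\left(p \right)} = -2 + 6 p$ ($R{\left(p \right)} = 6 p - 2 = -2 + 6 p$)
$a{\left(G,m \right)} = \frac{1}{9 \left(1 + G - m\right)}$ ($a{\left(G,m \right)} = \frac{1}{\left(1 + \left(G - m\right)\right) 9} = \frac{1}{1 + G - m} \frac{1}{9} = \frac{1}{9 \left(1 + G - m\right)}$)
$\left(a{\left(105,-182 \right)} - 109\right) + \frac{1}{29273 + R{\left(-94 \right)}} = \left(\frac{1}{9 \left(1 + 105 - -182\right)} - 109\right) + \frac{1}{29273 + \left(-2 + 6 \left(-94\right)\right)} = \left(\frac{1}{9 \left(1 + 105 + 182\right)} - 109\right) + \frac{1}{29273 - 566} = \left(\frac{1}{9 \cdot 288} - 109\right) + \frac{1}{29273 - 566} = \left(\frac{1}{9} \cdot \frac{1}{288} - 109\right) + \frac{1}{28707} = \left(\frac{1}{2592} - 109\right) + \frac{1}{28707} = - \frac{282527}{2592} + \frac{1}{28707} = - \frac{2703499999}{24802848}$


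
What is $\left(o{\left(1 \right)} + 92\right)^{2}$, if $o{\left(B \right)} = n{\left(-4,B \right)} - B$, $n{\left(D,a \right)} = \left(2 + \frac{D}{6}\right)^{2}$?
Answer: $\frac{697225}{81} \approx 8607.7$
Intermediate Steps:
$n{\left(D,a \right)} = \left(2 + \frac{D}{6}\right)^{2}$ ($n{\left(D,a \right)} = \left(2 + D \frac{1}{6}\right)^{2} = \left(2 + \frac{D}{6}\right)^{2}$)
$o{\left(B \right)} = \frac{16}{9} - B$ ($o{\left(B \right)} = \frac{\left(12 - 4\right)^{2}}{36} - B = \frac{8^{2}}{36} - B = \frac{1}{36} \cdot 64 - B = \frac{16}{9} - B$)
$\left(o{\left(1 \right)} + 92\right)^{2} = \left(\left(\frac{16}{9} - 1\right) + 92\right)^{2} = \left(\frac{7}{9} + 92\right)^{2} = \left(\frac{835}{9}\right)^{2} = \frac{697225}{81}$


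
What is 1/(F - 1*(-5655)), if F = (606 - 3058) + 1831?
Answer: 1/5034 ≈ 0.00019865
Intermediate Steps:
F = -621 (F = -2452 + 1831 = -621)
1/(F - 1*(-5655)) = 1/(-621 - 1*(-5655)) = 1/(-621 + 5655) = 1/5034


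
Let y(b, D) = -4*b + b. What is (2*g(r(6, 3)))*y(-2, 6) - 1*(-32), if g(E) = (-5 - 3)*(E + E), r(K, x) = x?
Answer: -544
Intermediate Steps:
y(b, D) = -3*b
g(E) = -16*E
(2*g(r(6, 3)))*y(-2, 6) - 1*(-32) = (2*(-16*3))*(-3*(-2)) - 1*(-32) = (2*(-48))*6 + 32 = -96*6 + 32 = -576 + 32 = -544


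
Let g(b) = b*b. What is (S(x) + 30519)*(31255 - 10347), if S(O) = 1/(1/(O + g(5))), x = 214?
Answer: 643088264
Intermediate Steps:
g(b) = b²
S(O) = 25 + O (S(O) = 1/(1/(O + 5²)) = 1/(1/(O + 25)) = 1/(1/(25 + O)) = 25 + O)
(S(x) + 30519)*(31255 - 10347) = ((25 + 214) + 30519)*(31255 - 10347) = (239 + 30519)*20908 = 30758*20908 = 643088264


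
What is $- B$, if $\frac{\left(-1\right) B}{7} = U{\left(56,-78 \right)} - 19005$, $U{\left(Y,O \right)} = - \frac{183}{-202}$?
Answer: $- \frac{26871789}{202} \approx -1.3303 \cdot 10^{5}$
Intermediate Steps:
$U{\left(Y,O \right)} = \frac{183}{202}$ ($U{\left(Y,O \right)} = \left(-183\right) \left(- \frac{1}{202}\right) = \frac{183}{202}$)
$B = \frac{26871789}{202}$ ($B = - 7 \left(\frac{183}{202} - 19005\right) = \left(-7\right) \left(- \frac{3838827}{202}\right) = \frac{26871789}{202} \approx 1.3303 \cdot 10^{5}$)
$- B = \left(-1\right) \frac{26871789}{202} = - \frac{26871789}{202}$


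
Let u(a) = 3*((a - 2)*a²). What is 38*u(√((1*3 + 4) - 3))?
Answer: 0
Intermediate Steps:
u(a) = 3*a²*(-2 + a) (u(a) = 3*((-2 + a)*a²) = 3*(a²*(-2 + a)) = 3*a²*(-2 + a))
38*u(√((1*3 + 4) - 3)) = 38*(3*(√((1*3 + 4) - 3))²*(-2 + √((1*3 + 4) - 3))) = 38*(3*(√((3 + 4) - 3))²*(-2 + √((3 + 4) - 3))) = 38*(3*(√(7 - 3))²*(-2 + √(7 - 3))) = 38*(3*(√4)²*(-2 + √4)) = 38*(3*2²*(-2 + 2)) = 38*(3*4*0) = 38*0 = 0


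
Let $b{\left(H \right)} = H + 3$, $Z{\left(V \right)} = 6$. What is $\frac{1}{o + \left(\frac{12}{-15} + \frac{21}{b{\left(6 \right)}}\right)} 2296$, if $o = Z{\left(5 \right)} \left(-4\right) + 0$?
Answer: $- \frac{34440}{337} \approx -102.2$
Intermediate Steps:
$b{\left(H \right)} = 3 + H$
$o = -24$ ($o = 6 \left(-4\right) + 0 = -24 + 0 = -24$)
$\frac{1}{o + \left(\frac{12}{-15} + \frac{21}{b{\left(6 \right)}}\right)} 2296 = \frac{1}{-24 + \left(\frac{12}{-15} + \frac{21}{3 + 6}\right)} 2296 = \frac{1}{-24 + \left(12 \left(- \frac{1}{15}\right) + \frac{21}{9}\right)} 2296 = \frac{1}{-24 + \left(- \frac{4}{5} + 21 \cdot \frac{1}{9}\right)} 2296 = \frac{1}{-24 + \left(- \frac{4}{5} + \frac{7}{3}\right)} 2296 = \frac{1}{-24 + \frac{23}{15}} \cdot 2296 = \frac{1}{- \frac{337}{15}} \cdot 2296 = \left(- \frac{15}{337}\right) 2296 = - \frac{34440}{337}$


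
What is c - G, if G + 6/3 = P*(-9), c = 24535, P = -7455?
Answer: -42558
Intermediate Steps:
G = 67093 (G = -2 - 7455*(-9) = -2 + 67095 = 67093)
c - G = 24535 - 1*67093 = 24535 - 67093 = -42558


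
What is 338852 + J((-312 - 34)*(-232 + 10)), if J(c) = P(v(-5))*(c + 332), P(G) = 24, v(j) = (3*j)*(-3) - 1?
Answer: 2190308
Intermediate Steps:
v(j) = -1 - 9*j (v(j) = -9*j - 1 = -1 - 9*j)
J(c) = 7968 + 24*c (J(c) = 24*(c + 332) = 24*(332 + c) = 7968 + 24*c)
338852 + J((-312 - 34)*(-232 + 10)) = 338852 + (7968 + 24*((-312 - 34)*(-232 + 10))) = 338852 + (7968 + 24*(-346*(-222))) = 338852 + (7968 + 24*76812) = 338852 + (7968 + 1843488) = 338852 + 1851456 = 2190308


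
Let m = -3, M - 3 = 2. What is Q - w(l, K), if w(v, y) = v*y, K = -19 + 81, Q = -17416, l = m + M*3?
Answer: -18160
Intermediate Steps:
M = 5 (M = 3 + 2 = 5)
l = 12 (l = -3 + 5*3 = -3 + 15 = 12)
K = 62
Q - w(l, K) = -17416 - 12*62 = -17416 - 1*744 = -17416 - 744 = -18160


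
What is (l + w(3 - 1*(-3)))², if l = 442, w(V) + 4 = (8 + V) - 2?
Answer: 202500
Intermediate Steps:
w(V) = 2 + V (w(V) = -4 + ((8 + V) - 2) = -4 + (6 + V) = 2 + V)
(l + w(3 - 1*(-3)))² = (442 + (2 + (3 - 1*(-3))))² = (442 + (2 + (3 + 3)))² = (442 + (2 + 6))² = (442 + 8)² = 450² = 202500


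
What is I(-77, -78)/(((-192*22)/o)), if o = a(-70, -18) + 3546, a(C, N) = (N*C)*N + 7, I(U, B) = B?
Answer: -248651/704 ≈ -353.20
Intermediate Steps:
a(C, N) = 7 + C*N² (a(C, N) = (C*N)*N + 7 = C*N² + 7 = 7 + C*N²)
o = -19127 (o = (7 - 70*(-18)²) + 3546 = (7 - 70*324) + 3546 = (7 - 22680) + 3546 = -22673 + 3546 = -19127)
I(-77, -78)/(((-192*22)/o)) = -78/(-192*22/(-19127)) = -78/((-4224*(-1/19127))) = -78/4224/19127 = -78*19127/4224 = -248651/704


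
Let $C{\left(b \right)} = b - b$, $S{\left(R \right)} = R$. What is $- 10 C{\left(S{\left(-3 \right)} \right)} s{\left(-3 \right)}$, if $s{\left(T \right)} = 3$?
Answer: $0$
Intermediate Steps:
$C{\left(b \right)} = 0$
$- 10 C{\left(S{\left(-3 \right)} \right)} s{\left(-3 \right)} = \left(-10\right) 0 \cdot 3 = 0 \cdot 3 = 0$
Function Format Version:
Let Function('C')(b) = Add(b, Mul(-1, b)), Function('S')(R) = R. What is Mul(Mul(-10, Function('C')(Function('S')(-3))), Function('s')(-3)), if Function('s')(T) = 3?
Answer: 0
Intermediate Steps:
Function('C')(b) = 0
Mul(Mul(-10, Function('C')(Function('S')(-3))), Function('s')(-3)) = Mul(Mul(-10, 0), 3) = Mul(0, 3) = 0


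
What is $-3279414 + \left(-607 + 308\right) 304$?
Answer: $-3370310$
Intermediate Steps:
$-3279414 + \left(-607 + 308\right) 304 = -3279414 - 90896 = -3370310$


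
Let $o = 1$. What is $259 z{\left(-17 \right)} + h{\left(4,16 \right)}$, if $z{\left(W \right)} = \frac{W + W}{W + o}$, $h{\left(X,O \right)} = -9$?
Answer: $\frac{4331}{8} \approx 541.38$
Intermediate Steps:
$z{\left(W \right)} = \frac{2 W}{1 + W}$ ($z{\left(W \right)} = \frac{W + W}{W + 1} = \frac{2 W}{1 + W}$)
$259 z{\left(-17 \right)} + h{\left(4,16 \right)} = 259 \cdot 2 \left(-17\right) \frac{1}{1 - 17} - 9 = 259 \cdot 2 \left(-17\right) \frac{1}{-16} - 9 = 259 \cdot 2 \left(-17\right) \left(- \frac{1}{16}\right) - 9 = 259 \cdot \frac{17}{8} - 9 = \frac{4403}{8} - 9 = \frac{4331}{8}$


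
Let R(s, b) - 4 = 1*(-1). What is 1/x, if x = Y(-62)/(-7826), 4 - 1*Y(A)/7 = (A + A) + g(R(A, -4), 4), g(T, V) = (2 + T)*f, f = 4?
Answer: -559/54 ≈ -10.352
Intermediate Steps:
R(s, b) = 3 (R(s, b) = 4 + 1*(-1) = 4 - 1 = 3)
g(T, V) = 8 + 4*T (g(T, V) = (2 + T)*4 = 8 + 4*T)
Y(A) = -112 - 14*A (Y(A) = 28 - 7*((A + A) + (8 + 4*3)) = 28 - 7*(2*A + (8 + 12)) = 28 - 7*(2*A + 20) = 28 - 7*(20 + 2*A) = 28 + (-140 - 14*A) = -112 - 14*A)
x = -54/559 (x = (-112 - 14*(-62))/(-7826) = (-112 + 868)*(-1/7826) = 756*(-1/7826) = -54/559 ≈ -0.096601)
1/x = 1/(-54/559) = -559/54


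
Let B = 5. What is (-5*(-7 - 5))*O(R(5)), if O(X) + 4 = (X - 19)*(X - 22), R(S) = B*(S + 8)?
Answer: 118440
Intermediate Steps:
R(S) = 40 + 5*S (R(S) = 5*(S + 8) = 5*(8 + S) = 40 + 5*S)
O(X) = -4 + (-22 + X)*(-19 + X) (O(X) = -4 + (X - 19)*(X - 22) = -4 + (-19 + X)*(-22 + X) = -4 + (-22 + X)*(-19 + X))
(-5*(-7 - 5))*O(R(5)) = (-5*(-7 - 5))*(414 + (40 + 5*5)**2 - 41*(40 + 5*5)) = (-5*(-12))*(414 + (40 + 25)**2 - 41*(40 + 25)) = 60*(414 + 65**2 - 41*65) = 60*(414 + 4225 - 2665) = 60*1974 = 118440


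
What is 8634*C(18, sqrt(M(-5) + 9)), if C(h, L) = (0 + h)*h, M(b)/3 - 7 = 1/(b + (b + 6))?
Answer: 2797416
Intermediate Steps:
M(b) = 21 + 3/(6 + 2*b) (M(b) = 21 + 3/(b + (b + 6)) = 21 + 3/(b + (6 + b)) = 21 + 3/(6 + 2*b))
C(h, L) = h**2 (C(h, L) = h*h = h**2)
8634*C(18, sqrt(M(-5) + 9)) = 8634*18**2 = 8634*324 = 2797416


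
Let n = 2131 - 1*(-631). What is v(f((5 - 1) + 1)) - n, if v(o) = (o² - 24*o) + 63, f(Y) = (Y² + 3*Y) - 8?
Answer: -2443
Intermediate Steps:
f(Y) = -8 + Y² + 3*Y
v(o) = 63 + o² - 24*o
n = 2762 (n = 2131 + 631 = 2762)
v(f((5 - 1) + 1)) - n = (63 + (-8 + ((5 - 1) + 1)² + 3*((5 - 1) + 1))² - 24*(-8 + ((5 - 1) + 1)² + 3*((5 - 1) + 1))) - 1*2762 = (63 + (-8 + (4 + 1)² + 3*(4 + 1))² - 24*(-8 + (4 + 1)² + 3*(4 + 1))) - 2762 = (63 + (-8 + 5² + 3*5)² - 24*(-8 + 5² + 3*5)) - 2762 = (63 + (-8 + 25 + 15)² - 24*(-8 + 25 + 15)) - 2762 = (63 + 32² - 24*32) - 2762 = (63 + 1024 - 768) - 2762 = 319 - 2762 = -2443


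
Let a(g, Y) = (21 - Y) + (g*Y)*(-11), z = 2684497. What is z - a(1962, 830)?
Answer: 20598366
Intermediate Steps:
a(g, Y) = 21 - Y - 11*Y*g (a(g, Y) = (21 - Y) + (Y*g)*(-11) = (21 - Y) - 11*Y*g = 21 - Y - 11*Y*g)
z - a(1962, 830) = 2684497 - (21 - 1*830 - 11*830*1962) = 2684497 - (21 - 830 - 17913060) = 2684497 - 1*(-17913869) = 2684497 + 17913869 = 20598366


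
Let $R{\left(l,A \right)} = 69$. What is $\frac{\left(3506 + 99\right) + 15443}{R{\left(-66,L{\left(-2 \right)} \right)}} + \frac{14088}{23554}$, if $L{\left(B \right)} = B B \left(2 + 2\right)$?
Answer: $\frac{224814332}{812613} \approx 276.66$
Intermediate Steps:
$L{\left(B \right)} = 4 B^{2}$ ($L{\left(B \right)} = B^{2} \cdot 4 = 4 B^{2}$)
$\frac{\left(3506 + 99\right) + 15443}{R{\left(-66,L{\left(-2 \right)} \right)}} + \frac{14088}{23554} = \frac{\left(3506 + 99\right) + 15443}{69} + \frac{14088}{23554} = \left(3605 + 15443\right) \frac{1}{69} + 14088 \cdot \frac{1}{23554} = 19048 \cdot \frac{1}{69} + \frac{7044}{11777} = \frac{19048}{69} + \frac{7044}{11777} = \frac{224814332}{812613}$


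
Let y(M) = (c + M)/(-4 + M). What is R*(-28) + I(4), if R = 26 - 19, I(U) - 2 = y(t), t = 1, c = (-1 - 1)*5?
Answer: -191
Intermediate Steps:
c = -10 (c = -2*5 = -10)
y(M) = (-10 + M)/(-4 + M)
I(U) = 5 (I(U) = 2 + (-10 + 1)/(-4 + 1) = 2 - 9/(-3) = 2 - ⅓*(-9) = 2 + 3 = 5)
R = 7
R*(-28) + I(4) = 7*(-28) + 5 = -196 + 5 = -191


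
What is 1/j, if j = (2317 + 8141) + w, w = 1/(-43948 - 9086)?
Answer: 53034/554629571 ≈ 9.5621e-5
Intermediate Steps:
w = -1/53034 (w = 1/(-53034) = -1/53034 ≈ -1.8856e-5)
j = 554629571/53034 (j = (2317 + 8141) - 1/53034 = 10458 - 1/53034 = 554629571/53034 ≈ 10458.)
1/j = 1/(554629571/53034) = 53034/554629571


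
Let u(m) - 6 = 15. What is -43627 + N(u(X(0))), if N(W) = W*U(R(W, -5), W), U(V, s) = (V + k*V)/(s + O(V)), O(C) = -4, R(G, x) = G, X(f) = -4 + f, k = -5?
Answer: -743423/17 ≈ -43731.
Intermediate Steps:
u(m) = 21 (u(m) = 6 + 15 = 21)
U(V, s) = -4*V/(-4 + s) (U(V, s) = (V - 5*V)/(s - 4) = (-4*V)/(-4 + s) = -4*V/(-4 + s))
N(W) = -4*W**2/(-4 + W) (N(W) = W*(-4*W/(-4 + W)) = -4*W**2/(-4 + W))
-43627 + N(u(X(0))) = -43627 - 4*21**2/(-4 + 21) = -43627 - 4*441/17 = -43627 - 4*441*1/17 = -43627 - 1764/17 = -743423/17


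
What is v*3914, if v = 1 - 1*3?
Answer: -7828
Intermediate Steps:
v = -2 (v = 1 - 3 = -2)
v*3914 = -2*3914 = -7828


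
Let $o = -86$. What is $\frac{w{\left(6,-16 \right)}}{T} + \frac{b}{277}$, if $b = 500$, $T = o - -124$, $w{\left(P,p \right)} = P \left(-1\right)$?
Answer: $\frac{8669}{5263} \approx 1.6472$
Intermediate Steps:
$w{\left(P,p \right)} = - P$
$T = 38$ ($T = -86 - -124 = -86 + 124 = 38$)
$\frac{w{\left(6,-16 \right)}}{T} + \frac{b}{277} = \frac{\left(-1\right) 6}{38} + \frac{500}{277} = \left(-6\right) \frac{1}{38} + 500 \cdot \frac{1}{277} = - \frac{3}{19} + \frac{500}{277} = \frac{8669}{5263}$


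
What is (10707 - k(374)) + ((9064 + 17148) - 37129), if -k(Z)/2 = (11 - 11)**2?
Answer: -210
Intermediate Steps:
k(Z) = 0 (k(Z) = -2*(11 - 11)**2 = -2*0**2 = -2*0 = 0)
(10707 - k(374)) + ((9064 + 17148) - 37129) = (10707 - 1*0) + ((9064 + 17148) - 37129) = (10707 + 0) + (26212 - 37129) = 10707 - 10917 = -210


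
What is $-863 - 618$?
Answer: $-1481$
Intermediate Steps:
$-863 - 618 = -1481$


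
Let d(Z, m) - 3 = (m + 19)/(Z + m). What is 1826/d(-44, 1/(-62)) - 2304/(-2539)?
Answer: 6334189523/8899195 ≈ 711.77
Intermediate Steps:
d(Z, m) = 3 + (19 + m)/(Z + m) (d(Z, m) = 3 + (m + 19)/(Z + m) = 3 + (19 + m)/(Z + m))
1826/d(-44, 1/(-62)) - 2304/(-2539) = 1826/(((19 + 3*(-44) + 4/(-62))/(-44 + 1/(-62)))) - 2304/(-2539) = 1826/(((19 - 132 + 4*(-1/62))/(-44 - 1/62))) - 2304*(-1/2539) = 1826/(((19 - 132 - 2/31)/(-2729/62))) + 2304/2539 = 1826/((-62/2729*(-3505/31))) + 2304/2539 = 1826/(7010/2729) + 2304/2539 = 1826*(2729/7010) + 2304/2539 = 2491577/3505 + 2304/2539 = 6334189523/8899195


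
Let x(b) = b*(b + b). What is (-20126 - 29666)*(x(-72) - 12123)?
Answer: 87384960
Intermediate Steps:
x(b) = 2*b² (x(b) = b*(2*b) = 2*b²)
(-20126 - 29666)*(x(-72) - 12123) = (-20126 - 29666)*(2*(-72)² - 12123) = -49792*(2*5184 - 12123) = -49792*(10368 - 12123) = -49792*(-1755) = 87384960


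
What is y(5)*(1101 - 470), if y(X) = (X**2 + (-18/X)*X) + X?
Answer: 7572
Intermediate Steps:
y(X) = -18 + X + X**2 (y(X) = (X**2 - 18) + X = (-18 + X**2) + X = -18 + X + X**2)
y(5)*(1101 - 470) = (-18 + 5 + 5**2)*(1101 - 470) = (-18 + 5 + 25)*631 = 12*631 = 7572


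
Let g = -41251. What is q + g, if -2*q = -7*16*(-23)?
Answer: -42539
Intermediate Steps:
q = -1288 (q = -(-7*16)*(-23)/2 = -(-56)*(-23) = -½*2576 = -1288)
q + g = -1288 - 41251 = -42539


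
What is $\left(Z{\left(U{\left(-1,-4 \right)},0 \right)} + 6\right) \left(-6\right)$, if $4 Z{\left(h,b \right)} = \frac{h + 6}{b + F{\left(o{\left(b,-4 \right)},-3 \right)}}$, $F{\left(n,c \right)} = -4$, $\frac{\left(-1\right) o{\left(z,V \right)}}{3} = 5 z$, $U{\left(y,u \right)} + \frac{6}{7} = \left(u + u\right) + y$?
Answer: $- \frac{2097}{56} \approx -37.446$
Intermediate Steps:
$U{\left(y,u \right)} = - \frac{6}{7} + y + 2 u$ ($U{\left(y,u \right)} = - \frac{6}{7} + \left(\left(u + u\right) + y\right) = - \frac{6}{7} + \left(2 u + y\right) = - \frac{6}{7} + \left(y + 2 u\right) = - \frac{6}{7} + y + 2 u$)
$o{\left(z,V \right)} = - 15 z$ ($o{\left(z,V \right)} = - 3 \cdot 5 z = - 15 z$)
$Z{\left(h,b \right)} = \frac{6 + h}{4 \left(-4 + b\right)}$ ($Z{\left(h,b \right)} = \frac{\left(h + 6\right) \frac{1}{b - 4}}{4} = \frac{\left(6 + h\right) \frac{1}{-4 + b}}{4} = \frac{\frac{1}{-4 + b} \left(6 + h\right)}{4} = \frac{6 + h}{4 \left(-4 + b\right)}$)
$\left(Z{\left(U{\left(-1,-4 \right)},0 \right)} + 6\right) \left(-6\right) = \left(\frac{6 - \frac{69}{7}}{4 \left(-4 + 0\right)} + 6\right) \left(-6\right) = \left(\frac{6 - \frac{69}{7}}{4 \left(-4\right)} + 6\right) \left(-6\right) = \left(\frac{1}{4} \left(- \frac{1}{4}\right) \left(6 - \frac{69}{7}\right) + 6\right) \left(-6\right) = \left(\frac{1}{4} \left(- \frac{1}{4}\right) \left(- \frac{27}{7}\right) + 6\right) \left(-6\right) = \left(\frac{27}{112} + 6\right) \left(-6\right) = \frac{699}{112} \left(-6\right) = - \frac{2097}{56}$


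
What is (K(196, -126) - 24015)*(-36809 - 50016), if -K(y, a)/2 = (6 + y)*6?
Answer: 2295566175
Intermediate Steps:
K(y, a) = -72 - 12*y (K(y, a) = -2*(6 + y)*6 = -2*(36 + 6*y) = -72 - 12*y)
(K(196, -126) - 24015)*(-36809 - 50016) = ((-72 - 12*196) - 24015)*(-36809 - 50016) = ((-72 - 2352) - 24015)*(-86825) = (-2424 - 24015)*(-86825) = -26439*(-86825) = 2295566175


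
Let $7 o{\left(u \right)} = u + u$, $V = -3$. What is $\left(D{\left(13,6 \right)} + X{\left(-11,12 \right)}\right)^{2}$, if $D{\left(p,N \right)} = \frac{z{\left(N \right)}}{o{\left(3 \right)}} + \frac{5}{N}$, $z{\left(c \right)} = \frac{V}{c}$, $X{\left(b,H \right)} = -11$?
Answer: $\frac{1849}{16} \approx 115.56$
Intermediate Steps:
$z{\left(c \right)} = - \frac{3}{c}$
$o{\left(u \right)} = \frac{2 u}{7}$ ($o{\left(u \right)} = \frac{u + u}{7} = \frac{2 u}{7}$)
$D{\left(p,N \right)} = \frac{3}{2 N}$ ($D{\left(p,N \right)} = \frac{\left(-3\right) \frac{1}{N}}{\frac{2}{7} \cdot 3} + \frac{5}{N} = \frac{\left(-3\right) \frac{1}{N}}{\frac{6}{7}} + \frac{5}{N} = - \frac{3}{N} \frac{7}{6} + \frac{5}{N} = - \frac{7}{2 N} + \frac{5}{N} = \frac{3}{2 N}$)
$\left(D{\left(13,6 \right)} + X{\left(-11,12 \right)}\right)^{2} = \left(\frac{3}{2 \cdot 6} - 11\right)^{2} = \left(\frac{3}{2} \cdot \frac{1}{6} - 11\right)^{2} = \left(\frac{1}{4} - 11\right)^{2} = \left(- \frac{43}{4}\right)^{2} = \frac{1849}{16}$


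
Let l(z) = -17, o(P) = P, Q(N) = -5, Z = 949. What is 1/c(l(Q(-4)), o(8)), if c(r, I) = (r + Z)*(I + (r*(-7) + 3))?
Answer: 1/121160 ≈ 8.2536e-6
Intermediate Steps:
c(r, I) = (949 + r)*(3 + I - 7*r) (c(r, I) = (r + 949)*(I + (r*(-7) + 3)) = (949 + r)*(I + (-7*r + 3)) = (949 + r)*(I + (3 - 7*r)) = (949 + r)*(3 + I - 7*r))
1/c(l(Q(-4)), o(8)) = 1/(2847 - 6640*(-17) - 7*(-17)**2 + 949*8 + 8*(-17)) = 1/(2847 + 112880 - 7*289 + 7592 - 136) = 1/(2847 + 112880 - 2023 + 7592 - 136) = 1/121160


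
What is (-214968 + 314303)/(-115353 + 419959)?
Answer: 99335/304606 ≈ 0.32611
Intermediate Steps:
(-214968 + 314303)/(-115353 + 419959) = 99335/304606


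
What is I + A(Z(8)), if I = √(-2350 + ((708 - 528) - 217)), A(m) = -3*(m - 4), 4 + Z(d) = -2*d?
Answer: 72 + I*√2387 ≈ 72.0 + 48.857*I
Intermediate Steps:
Z(d) = -4 - 2*d
A(m) = 12 - 3*m (A(m) = -3*(-4 + m) = 12 - 3*m)
I = I*√2387 (I = √(-2350 + (180 - 217)) = √(-2350 - 37) = √(-2387) = I*√2387 ≈ 48.857*I)
I + A(Z(8)) = I*√2387 + (12 - 3*(-4 - 2*8)) = I*√2387 + (12 - 3*(-4 - 16)) = I*√2387 + (12 - 3*(-20)) = I*√2387 + (12 + 60) = I*√2387 + 72 = 72 + I*√2387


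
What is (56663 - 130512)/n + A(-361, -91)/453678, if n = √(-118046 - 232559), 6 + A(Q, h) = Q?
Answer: -367/453678 + 73849*I*√350605/350605 ≈ -0.00080894 + 124.72*I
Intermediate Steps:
A(Q, h) = -6 + Q
n = I*√350605 (n = √(-350605) = I*√350605 ≈ 592.12*I)
(56663 - 130512)/n + A(-361, -91)/453678 = (56663 - 130512)/((I*√350605)) + (-6 - 361)/453678 = -(-73849)*I*√350605/350605 - 367*1/453678 = 73849*I*√350605/350605 - 367/453678 = -367/453678 + 73849*I*√350605/350605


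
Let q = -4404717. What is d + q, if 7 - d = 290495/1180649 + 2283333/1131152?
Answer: -5882464500339745437/1335493477648 ≈ -4.4047e+6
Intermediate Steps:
d = 6324045520179/1335493477648 (d = 7 - (290495/1180649 + 2283333/1131152) = 7 - 1*3024408823357/1335493477648 = 7 - 3024408823357/1335493477648 = 6324045520179/1335493477648 ≈ 4.7354)
d + q = 6324045520179/1335493477648 - 4404717 = -5882464500339745437/1335493477648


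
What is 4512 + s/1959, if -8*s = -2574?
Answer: 11785773/2612 ≈ 4512.2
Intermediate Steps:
s = 1287/4 (s = -1/8*(-2574) = 1287/4 ≈ 321.75)
4512 + s/1959 = 4512 + (1287/4)/1959 = 4512 + (1287/4)*(1/1959) = 4512 + 429/2612 = 11785773/2612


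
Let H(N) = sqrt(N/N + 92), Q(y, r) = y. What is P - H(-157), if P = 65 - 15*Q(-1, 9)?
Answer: 80 - sqrt(93) ≈ 70.356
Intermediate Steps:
H(N) = sqrt(93) (H(N) = sqrt(1 + 92) = sqrt(93))
P = 80 (P = 65 - 15*(-1) = 65 + 15 = 80)
P - H(-157) = 80 - sqrt(93)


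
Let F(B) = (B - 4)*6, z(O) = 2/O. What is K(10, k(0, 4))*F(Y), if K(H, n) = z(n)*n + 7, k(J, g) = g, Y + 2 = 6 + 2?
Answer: 108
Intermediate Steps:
Y = 6 (Y = -2 + (6 + 2) = -2 + 8 = 6)
F(B) = -24 + 6*B (F(B) = (-4 + B)*6 = -24 + 6*B)
K(H, n) = 9 (K(H, n) = (2/n)*n + 7 = 2 + 7 = 9)
K(10, k(0, 4))*F(Y) = 9*(-24 + 6*6) = 9*(-24 + 36) = 9*12 = 108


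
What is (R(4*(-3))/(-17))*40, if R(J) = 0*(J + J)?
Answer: 0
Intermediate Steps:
R(J) = 0 (R(J) = 0*(2*J) = 0)
(R(4*(-3))/(-17))*40 = (0/(-17))*40 = (0*(-1/17))*40 = 0*40 = 0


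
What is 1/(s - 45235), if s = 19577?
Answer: -1/25658 ≈ -3.8974e-5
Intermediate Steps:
1/(s - 45235) = 1/(19577 - 45235) = 1/(-25658) = -1/25658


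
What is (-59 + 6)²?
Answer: 2809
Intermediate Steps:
(-59 + 6)² = (-53)² = 2809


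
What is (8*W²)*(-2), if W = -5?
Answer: -400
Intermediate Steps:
(8*W²)*(-2) = (8*(-5)²)*(-2) = (8*25)*(-2) = 200*(-2) = -400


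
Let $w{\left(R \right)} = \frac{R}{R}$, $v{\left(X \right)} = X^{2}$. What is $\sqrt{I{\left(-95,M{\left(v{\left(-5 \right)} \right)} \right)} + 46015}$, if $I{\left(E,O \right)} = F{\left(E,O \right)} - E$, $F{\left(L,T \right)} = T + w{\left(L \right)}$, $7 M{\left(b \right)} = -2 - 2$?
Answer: $\frac{\sqrt{2259411}}{7} \approx 214.73$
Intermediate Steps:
$M{\left(b \right)} = - \frac{4}{7}$ ($M{\left(b \right)} = \frac{-2 - 2}{7} = \frac{1}{7} \left(-4\right) = - \frac{4}{7}$)
$w{\left(R \right)} = 1$
$F{\left(L,T \right)} = 1 + T$ ($F{\left(L,T \right)} = T + 1 = 1 + T$)
$I{\left(E,O \right)} = 1 + O - E$ ($I{\left(E,O \right)} = \left(1 + O\right) - E = 1 + O - E$)
$\sqrt{I{\left(-95,M{\left(v{\left(-5 \right)} \right)} \right)} + 46015} = \sqrt{\left(1 - \frac{4}{7} - -95\right) + 46015} = \sqrt{\left(1 - \frac{4}{7} + 95\right) + 46015} = \sqrt{\frac{668}{7} + 46015} = \sqrt{\frac{322773}{7}} = \frac{\sqrt{2259411}}{7}$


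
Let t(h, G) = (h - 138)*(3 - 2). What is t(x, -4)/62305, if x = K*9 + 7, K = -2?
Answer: -149/62305 ≈ -0.0023915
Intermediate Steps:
x = -11 (x = -2*9 + 7 = -18 + 7 = -11)
t(h, G) = -138 + h (t(h, G) = (-138 + h)*1 = -138 + h)
t(x, -4)/62305 = (-138 - 11)/62305 = -149*1/62305 = -149/62305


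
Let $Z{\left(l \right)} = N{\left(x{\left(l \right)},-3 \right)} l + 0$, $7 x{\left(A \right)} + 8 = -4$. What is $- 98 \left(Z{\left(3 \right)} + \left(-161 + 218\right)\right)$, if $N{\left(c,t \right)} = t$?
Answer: $-4704$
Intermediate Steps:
$x{\left(A \right)} = - \frac{12}{7}$ ($x{\left(A \right)} = - \frac{8}{7} + \frac{1}{7} \left(-4\right) = - \frac{8}{7} - \frac{4}{7} = - \frac{12}{7}$)
$Z{\left(l \right)} = - 3 l$ ($Z{\left(l \right)} = - 3 l + 0 = - 3 l$)
$- 98 \left(Z{\left(3 \right)} + \left(-161 + 218\right)\right) = - 98 \left(\left(-3\right) 3 + \left(-161 + 218\right)\right) = - 98 \left(-9 + 57\right) = \left(-98\right) 48 = -4704$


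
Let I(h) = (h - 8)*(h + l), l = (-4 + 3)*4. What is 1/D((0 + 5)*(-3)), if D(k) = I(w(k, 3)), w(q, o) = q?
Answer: 1/437 ≈ 0.0022883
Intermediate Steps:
l = -4 (l = -1*4 = -4)
I(h) = (-8 + h)*(-4 + h) (I(h) = (h - 8)*(h - 4) = (-8 + h)*(-4 + h))
D(k) = 32 + k² - 12*k
1/D((0 + 5)*(-3)) = 1/(32 + ((0 + 5)*(-3))² - 12*(0 + 5)*(-3)) = 1/(32 + (5*(-3))² - 60*(-3)) = 1/(32 + (-15)² - 12*(-15)) = 1/(32 + 225 + 180) = 1/437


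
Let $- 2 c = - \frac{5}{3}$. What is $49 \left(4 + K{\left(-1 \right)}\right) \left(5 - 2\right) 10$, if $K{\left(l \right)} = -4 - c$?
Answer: $-1225$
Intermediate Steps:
$c = \frac{5}{6}$ ($c = - \frac{\left(-5\right) \frac{1}{3}}{2} = \left(- \frac{1}{2}\right) \left(- \frac{5}{3}\right) = \frac{5}{6} \approx 0.83333$)
$K{\left(l \right)} = - \frac{29}{6}$ ($K{\left(l \right)} = -4 - \frac{5}{6} = - \frac{29}{6}$)
$49 \left(4 + K{\left(-1 \right)}\right) \left(5 - 2\right) 10 = 49 \left(4 - \frac{29}{6}\right) \left(5 - 2\right) 10 = 49 \left(\left(- \frac{5}{6}\right) 3\right) 10 = 49 \left(- \frac{5}{2}\right) 10 = \left(- \frac{245}{2}\right) 10 = -1225$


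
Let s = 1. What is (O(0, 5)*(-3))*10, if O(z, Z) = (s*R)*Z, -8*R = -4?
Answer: -75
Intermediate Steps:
R = 1/2 (R = -1/8*(-4) = 1/2 ≈ 0.50000)
O(z, Z) = Z/2 (O(z, Z) = (1*(1/2))*Z = Z/2)
(O(0, 5)*(-3))*10 = (((1/2)*5)*(-3))*10 = ((5/2)*(-3))*10 = -15/2*10 = -75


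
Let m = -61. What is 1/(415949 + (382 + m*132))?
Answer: 1/408279 ≈ 2.4493e-6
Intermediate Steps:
1/(415949 + (382 + m*132)) = 1/(415949 + (382 - 61*132)) = 1/(415949 + (382 - 8052)) = 1/(415949 - 7670) = 1/408279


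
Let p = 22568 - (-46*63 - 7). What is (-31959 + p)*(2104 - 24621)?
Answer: 146045262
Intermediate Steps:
p = 25473 (p = 22568 - (-2898 - 7) = 22568 - 1*(-2905) = 22568 + 2905 = 25473)
(-31959 + p)*(2104 - 24621) = (-31959 + 25473)*(2104 - 24621) = -6486*(-22517) = 146045262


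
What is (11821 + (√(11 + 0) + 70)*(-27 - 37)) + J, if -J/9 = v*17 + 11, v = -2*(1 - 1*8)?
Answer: 5100 - 64*√11 ≈ 4887.7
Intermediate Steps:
v = 14 (v = -2*(1 - 8) = -2*(-7) = 14)
J = -2241 (J = -9*(14*17 + 11) = -9*(238 + 11) = -9*249 = -2241)
(11821 + (√(11 + 0) + 70)*(-27 - 37)) + J = (11821 + (√(11 + 0) + 70)*(-27 - 37)) - 2241 = (11821 + (√11 + 70)*(-64)) - 2241 = (11821 + (70 + √11)*(-64)) - 2241 = (11821 + (-4480 - 64*√11)) - 2241 = (7341 - 64*√11) - 2241 = 5100 - 64*√11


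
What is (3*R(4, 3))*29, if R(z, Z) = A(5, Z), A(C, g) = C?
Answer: 435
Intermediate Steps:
R(z, Z) = 5
(3*R(4, 3))*29 = (3*5)*29 = 15*29 = 435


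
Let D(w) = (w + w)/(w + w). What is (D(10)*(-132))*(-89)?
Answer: 11748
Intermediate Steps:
D(w) = 1 (D(w) = (2*w)/((2*w)) = (2*w)*(1/(2*w)) = 1)
(D(10)*(-132))*(-89) = (1*(-132))*(-89) = -132*(-89) = 11748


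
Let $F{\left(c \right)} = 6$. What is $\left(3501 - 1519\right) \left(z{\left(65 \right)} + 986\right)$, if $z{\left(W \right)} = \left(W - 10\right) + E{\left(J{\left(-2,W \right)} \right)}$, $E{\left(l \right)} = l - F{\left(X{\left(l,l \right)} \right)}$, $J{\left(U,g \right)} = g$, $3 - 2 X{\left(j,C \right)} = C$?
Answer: $2180200$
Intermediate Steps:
$X{\left(j,C \right)} = \frac{3}{2} - \frac{C}{2}$
$E{\left(l \right)} = -6 + l$ ($E{\left(l \right)} = l - 6 = -6 + l$)
$z{\left(W \right)} = -16 + 2 W$ ($z{\left(W \right)} = \left(W - 10\right) + \left(-6 + W\right) = \left(-10 + W\right) + \left(-6 + W\right) = -16 + 2 W$)
$\left(3501 - 1519\right) \left(z{\left(65 \right)} + 986\right) = \left(3501 - 1519\right) \left(\left(-16 + 2 \cdot 65\right) + 986\right) = 1982 \left(\left(-16 + 130\right) + 986\right) = 1982 \left(114 + 986\right) = 1982 \cdot 1100 = 2180200$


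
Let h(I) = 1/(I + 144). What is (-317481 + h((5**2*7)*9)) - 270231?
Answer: -1010276927/1719 ≈ -5.8771e+5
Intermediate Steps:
h(I) = 1/(144 + I)
(-317481 + h((5**2*7)*9)) - 270231 = (-317481 + 1/(144 + (5**2*7)*9)) - 270231 = (-317481 + 1/(144 + (25*7)*9)) - 270231 = (-317481 + 1/(144 + 175*9)) - 270231 = (-317481 + 1/(144 + 1575)) - 270231 = (-317481 + 1/1719) - 270231 = -545749838/1719 - 270231 = -1010276927/1719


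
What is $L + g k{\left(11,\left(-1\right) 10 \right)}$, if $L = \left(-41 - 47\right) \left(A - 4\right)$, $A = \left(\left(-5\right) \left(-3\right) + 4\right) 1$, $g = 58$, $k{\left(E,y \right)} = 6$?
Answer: $-972$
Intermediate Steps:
$A = 19$ ($A = \left(15 + 4\right) 1 = 19 \cdot 1 = 19$)
$L = -1320$ ($L = \left(-41 - 47\right) \left(19 - 4\right) = \left(-88\right) 15 = -1320$)
$L + g k{\left(11,\left(-1\right) 10 \right)} = -1320 + 58 \cdot 6 = -1320 + 348 = -972$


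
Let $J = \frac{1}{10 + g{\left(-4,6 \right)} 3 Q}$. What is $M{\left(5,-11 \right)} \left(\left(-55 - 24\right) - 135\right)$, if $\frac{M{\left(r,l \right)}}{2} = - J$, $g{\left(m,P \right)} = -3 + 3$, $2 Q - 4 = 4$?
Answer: $\frac{214}{5} \approx 42.8$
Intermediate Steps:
$Q = 4$ ($Q = 2 + \frac{1}{2} \cdot 4 = 2 + 2 = 4$)
$g{\left(m,P \right)} = 0$
$J = \frac{1}{10}$ ($J = \frac{1}{10 + 0 \cdot 3 \cdot 4} = \frac{1}{10 + 0 \cdot 4} = \frac{1}{10 + 0} = \frac{1}{10} \approx 0.1$)
$M{\left(r,l \right)} = - \frac{1}{5}$ ($M{\left(r,l \right)} = 2 \left(\left(-1\right) \frac{1}{10}\right) = 2 \left(- \frac{1}{10}\right) = - \frac{1}{5}$)
$M{\left(5,-11 \right)} \left(\left(-55 - 24\right) - 135\right) = - \frac{\left(-55 - 24\right) - 135}{5} = - \frac{-79 - 135}{5} = \left(- \frac{1}{5}\right) \left(-214\right) = \frac{214}{5}$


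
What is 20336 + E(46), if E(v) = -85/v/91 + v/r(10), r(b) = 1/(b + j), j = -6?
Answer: 85896635/4186 ≈ 20520.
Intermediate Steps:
r(b) = 1/(-6 + b) (r(b) = 1/(b - 6) = 1/(-6 + b))
E(v) = 4*v - 85/(91*v) (E(v) = -85/v/91 + v/(1/(-6 + 10)) = -85/v*(1/91) + v/(1/4) = -85/(91*v) + v/(¼) = -85/(91*v) + v*4 = -85/(91*v) + 4*v = 4*v - 85/(91*v))
20336 + E(46) = 20336 + (4*46 - 85/91/46) = 20336 + (184 - 85/91*1/46) = 20336 + (184 - 85/4186) = 20336 + 770139/4186 = 85896635/4186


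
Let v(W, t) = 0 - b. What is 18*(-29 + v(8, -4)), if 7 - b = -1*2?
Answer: -684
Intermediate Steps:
b = 9 (b = 7 - (-1)*2 = 7 - 1*(-2) = 7 + 2 = 9)
v(W, t) = -9 (v(W, t) = 0 - 1*9 = 0 - 9 = -9)
18*(-29 + v(8, -4)) = 18*(-29 - 9) = 18*(-38) = -684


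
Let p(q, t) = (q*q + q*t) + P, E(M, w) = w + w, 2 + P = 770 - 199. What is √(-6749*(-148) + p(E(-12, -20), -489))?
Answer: √1020581 ≈ 1010.2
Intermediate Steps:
P = 569 (P = -2 + (770 - 199) = -2 + 571 = 569)
E(M, w) = 2*w
p(q, t) = 569 + q² + q*t (p(q, t) = (q*q + q*t) + 569 = (q² + q*t) + 569 = 569 + q² + q*t)
√(-6749*(-148) + p(E(-12, -20), -489)) = √(-6749*(-148) + (569 + (2*(-20))² + (2*(-20))*(-489))) = √(998852 + (569 + (-40)² - 40*(-489))) = √(998852 + (569 + 1600 + 19560)) = √(998852 + 21729) = √1020581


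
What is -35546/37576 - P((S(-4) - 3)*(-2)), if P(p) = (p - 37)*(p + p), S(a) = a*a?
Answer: -8795323/2684 ≈ -3276.9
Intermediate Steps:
S(a) = a²
P(p) = 2*p*(-37 + p) (P(p) = (-37 + p)*(2*p) = 2*p*(-37 + p))
-35546/37576 - P((S(-4) - 3)*(-2)) = -35546/37576 - 2*((-4)² - 3)*(-2)*(-37 + ((-4)² - 3)*(-2)) = -35546*1/37576 - 2*(16 - 3)*(-2)*(-37 + (16 - 3)*(-2)) = -2539/2684 - 2*13*(-2)*(-37 + 13*(-2)) = -2539/2684 - 2*(-26)*(-37 - 26) = -2539/2684 - 2*(-26)*(-63) = -2539/2684 - 1*3276 = -2539/2684 - 3276 = -8795323/2684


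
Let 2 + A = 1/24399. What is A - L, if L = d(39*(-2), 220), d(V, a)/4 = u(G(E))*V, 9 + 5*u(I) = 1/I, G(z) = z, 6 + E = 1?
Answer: -351394373/609975 ≈ -576.08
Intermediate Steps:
E = -5 (E = -6 + 1 = -5)
u(I) = -9/5 + 1/(5*I)
d(V, a) = -184*V/25 (d(V, a) = 4*(((⅕)*(1 - 9*(-5))/(-5))*V) = 4*(((⅕)*(-⅕)*(1 + 45))*V) = 4*(((⅕)*(-⅕)*46)*V) = 4*(-46*V/25) = -184*V/25)
L = 14352/25 (L = -7176*(-2)/25 = -184/25*(-78) = 14352/25 ≈ 574.08)
A = -48797/24399 (A = -2 + 1/24399 = -48797/24399 ≈ -2.0000)
A - L = -48797/24399 - 1*14352/25 = -48797/24399 - 14352/25 = -351394373/609975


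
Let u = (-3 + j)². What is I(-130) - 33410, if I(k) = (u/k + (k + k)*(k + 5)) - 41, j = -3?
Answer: -61833/65 ≈ -951.28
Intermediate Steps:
u = 36 (u = (-3 - 3)² = (-6)² = 36)
I(k) = -41 + 36/k + 2*k*(5 + k) (I(k) = (36/k + (k + k)*(k + 5)) - 41 = (36/k + (2*k)*(5 + k)) - 41 = (36/k + 2*k*(5 + k)) - 41 = -41 + 36/k + 2*k*(5 + k))
I(-130) - 33410 = (-41 + 2*(-130)² + 10*(-130) + 36/(-130)) - 33410 = (-41 + 2*16900 - 1300 + 36*(-1/130)) - 33410 = (-41 + 33800 - 1300 - 18/65) - 33410 = 2109817/65 - 33410 = -61833/65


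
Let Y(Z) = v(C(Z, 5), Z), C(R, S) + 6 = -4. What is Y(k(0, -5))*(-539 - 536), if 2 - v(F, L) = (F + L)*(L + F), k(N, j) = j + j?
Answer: 427850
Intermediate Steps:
k(N, j) = 2*j
C(R, S) = -10 (C(R, S) = -6 - 4 = -10)
v(F, L) = 2 - (F + L)² (v(F, L) = 2 - (F + L)*(L + F) = 2 - (F + L)*(F + L) = 2 - (F + L)²)
Y(Z) = 2 - (-10 + Z)²
Y(k(0, -5))*(-539 - 536) = (2 - (-10 + 2*(-5))²)*(-539 - 536) = (2 - (-10 - 10)²)*(-1075) = (2 - 1*(-20)²)*(-1075) = (2 - 1*400)*(-1075) = (2 - 400)*(-1075) = -398*(-1075) = 427850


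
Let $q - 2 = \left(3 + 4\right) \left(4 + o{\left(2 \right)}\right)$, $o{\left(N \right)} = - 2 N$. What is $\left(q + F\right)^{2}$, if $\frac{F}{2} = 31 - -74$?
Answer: $44944$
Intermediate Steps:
$F = 210$ ($F = 2 \left(31 - -74\right) = 2 \left(31 + 74\right) = 2 \cdot 105 = 210$)
$q = 2$ ($q = 2 + \left(3 + 4\right) \left(4 - 4\right) = 2 + 7 \left(4 - 4\right) = 2 + 7 \cdot 0 = 2 + 0 = 2$)
$\left(q + F\right)^{2} = \left(2 + 210\right)^{2} = 212^{2} = 44944$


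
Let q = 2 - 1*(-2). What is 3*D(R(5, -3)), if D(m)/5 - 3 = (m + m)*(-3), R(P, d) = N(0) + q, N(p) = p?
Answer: -315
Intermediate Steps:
q = 4 (q = 2 + 2 = 4)
R(P, d) = 4 (R(P, d) = 0 + 4 = 4)
D(m) = 15 - 30*m (D(m) = 15 + 5*((m + m)*(-3)) = 15 + 5*((2*m)*(-3)) = 15 + 5*(-6*m) = 15 - 30*m)
3*D(R(5, -3)) = 3*(15 - 30*4) = 3*(15 - 120) = 3*(-105) = -315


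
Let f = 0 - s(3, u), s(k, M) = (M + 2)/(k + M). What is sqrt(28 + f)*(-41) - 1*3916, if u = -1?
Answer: -3916 - 41*sqrt(110)/2 ≈ -4131.0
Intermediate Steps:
s(k, M) = (2 + M)/(M + k)
f = -1/2 (f = 0 - (2 - 1)/(-1 + 3) = 0 - 1/2 = -1/2 ≈ -0.50000)
sqrt(28 + f)*(-41) - 1*3916 = sqrt(28 - 1/2)*(-41) - 1*3916 = sqrt(55/2)*(-41) - 3916 = (sqrt(110)/2)*(-41) - 3916 = -41*sqrt(110)/2 - 3916 = -3916 - 41*sqrt(110)/2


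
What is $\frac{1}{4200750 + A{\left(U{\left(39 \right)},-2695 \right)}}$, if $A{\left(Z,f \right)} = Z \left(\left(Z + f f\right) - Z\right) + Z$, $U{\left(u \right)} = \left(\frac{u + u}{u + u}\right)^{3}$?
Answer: $\frac{1}{11463776} \approx 8.7231 \cdot 10^{-8}$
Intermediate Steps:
$U{\left(u \right)} = 1$ ($U{\left(u \right)} = \left(\frac{2 u}{2 u}\right)^{3} = \left(2 u \frac{1}{2 u}\right)^{3} = 1^{3} = 1$)
$A{\left(Z,f \right)} = Z + Z f^{2}$ ($A{\left(Z,f \right)} = Z \left(\left(Z + f^{2}\right) - Z\right) + Z = Z f^{2} + Z = Z + Z f^{2}$)
$\frac{1}{4200750 + A{\left(U{\left(39 \right)},-2695 \right)}} = \frac{1}{4200750 + 1 \left(1 + \left(-2695\right)^{2}\right)} = \frac{1}{4200750 + 1 \left(1 + 7263025\right)} = \frac{1}{4200750 + 1 \cdot 7263026} = \frac{1}{4200750 + 7263026} = \frac{1}{11463776}$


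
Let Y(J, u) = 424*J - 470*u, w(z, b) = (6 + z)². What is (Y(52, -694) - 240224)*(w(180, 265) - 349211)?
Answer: -33979678460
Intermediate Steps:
Y(J, u) = -470*u + 424*J
(Y(52, -694) - 240224)*(w(180, 265) - 349211) = ((-470*(-694) + 424*52) - 240224)*((6 + 180)² - 349211) = ((326180 + 22048) - 240224)*(186² - 349211) = (348228 - 240224)*(34596 - 349211) = 108004*(-314615) = -33979678460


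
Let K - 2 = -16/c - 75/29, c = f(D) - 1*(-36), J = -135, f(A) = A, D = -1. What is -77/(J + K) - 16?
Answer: -2131189/138084 ≈ -15.434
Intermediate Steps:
c = 35 (c = -1 - 1*(-36) = -1 + 36 = 35)
K = -1059/1015 (K = 2 + (-16/35 - 75/29) = 2 - 3089/1015 = -1059/1015 ≈ -1.0434)
-77/(J + K) - 16 = -77/(-135 - 1059/1015) - 16 = -77/(-138084/1015) - 16 = -1015/138084*(-77) - 16 = 78155/138084 - 16 = -2131189/138084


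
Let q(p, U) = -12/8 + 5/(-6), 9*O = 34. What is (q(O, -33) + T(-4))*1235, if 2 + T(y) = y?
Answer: -30875/3 ≈ -10292.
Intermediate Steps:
O = 34/9 (O = (⅑)*34 = 34/9 ≈ 3.7778)
T(y) = -2 + y
q(p, U) = -7/3 (q(p, U) = -12*⅛ + 5*(-⅙) = -3/2 - ⅚ = -7/3)
(q(O, -33) + T(-4))*1235 = (-7/3 + (-2 - 4))*1235 = (-7/3 - 6)*1235 = -25/3*1235 = -30875/3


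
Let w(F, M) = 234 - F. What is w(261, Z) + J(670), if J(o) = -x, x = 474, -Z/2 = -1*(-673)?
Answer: -501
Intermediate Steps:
Z = -1346 (Z = -(-2)*(-673) = -2*673 = -1346)
J(o) = -474 (J(o) = -1*474 = -474)
w(261, Z) + J(670) = (234 - 1*261) - 474 = (234 - 261) - 474 = -27 - 474 = -501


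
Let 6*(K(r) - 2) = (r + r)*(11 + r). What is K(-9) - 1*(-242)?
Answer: 238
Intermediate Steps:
K(r) = 2 + r*(11 + r)/3 (K(r) = 2 + ((r + r)*(11 + r))/6 = 2 + ((2*r)*(11 + r))/6 = 2 + (2*r*(11 + r))/6 = 2 + r*(11 + r)/3)
K(-9) - 1*(-242) = (2 + (⅓)*(-9)² + (11/3)*(-9)) - 1*(-242) = (2 + (⅓)*81 - 33) + 242 = (2 + 27 - 33) + 242 = -4 + 242 = 238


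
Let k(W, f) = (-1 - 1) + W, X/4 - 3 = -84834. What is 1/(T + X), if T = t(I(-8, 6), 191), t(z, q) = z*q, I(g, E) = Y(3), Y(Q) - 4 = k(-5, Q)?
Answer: -1/339897 ≈ -2.9421e-6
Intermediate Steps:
X = -339324 (X = 12 + 4*(-84834) = 12 - 339336 = -339324)
k(W, f) = -2 + W
Y(Q) = -3 (Y(Q) = 4 + (-2 - 5) = 4 - 7 = -3)
I(g, E) = -3
t(z, q) = q*z
T = -573 (T = 191*(-3) = -573)
1/(T + X) = 1/(-573 - 339324) = 1/(-339897) = -1/339897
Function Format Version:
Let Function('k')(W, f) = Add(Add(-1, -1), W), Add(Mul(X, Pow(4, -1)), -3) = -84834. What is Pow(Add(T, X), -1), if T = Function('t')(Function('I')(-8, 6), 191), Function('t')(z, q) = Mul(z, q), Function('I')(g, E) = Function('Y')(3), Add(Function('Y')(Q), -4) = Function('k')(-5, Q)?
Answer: Rational(-1, 339897) ≈ -2.9421e-6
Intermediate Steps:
X = -339324 (X = Add(12, Mul(4, -84834)) = Add(12, -339336) = -339324)
Function('k')(W, f) = Add(-2, W)
Function('Y')(Q) = -3 (Function('Y')(Q) = Add(4, Add(-2, -5)) = Add(4, -7) = -3)
Function('I')(g, E) = -3
Function('t')(z, q) = Mul(q, z)
T = -573 (T = Mul(191, -3) = -573)
Pow(Add(T, X), -1) = Pow(Add(-573, -339324), -1) = Pow(-339897, -1) = Rational(-1, 339897)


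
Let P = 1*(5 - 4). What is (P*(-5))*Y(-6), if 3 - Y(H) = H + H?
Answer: -75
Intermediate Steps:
Y(H) = 3 - 2*H (Y(H) = 3 - (H + H) = 3 - 2*H)
P = 1 (P = 1*1 = 1)
(P*(-5))*Y(-6) = (1*(-5))*(3 - 2*(-6)) = -5*(3 + 12) = -5*15 = -75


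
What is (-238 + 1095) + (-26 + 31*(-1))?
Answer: 800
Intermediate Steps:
(-238 + 1095) + (-26 + 31*(-1)) = 857 + (-26 - 31) = 857 - 57 = 800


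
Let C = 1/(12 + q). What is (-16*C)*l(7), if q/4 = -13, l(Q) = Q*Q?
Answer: 98/5 ≈ 19.600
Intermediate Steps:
l(Q) = Q**2
q = -52 (q = 4*(-13) = -52)
C = -1/40 (C = 1/(12 - 52) = 1/(-40) = -1/40 ≈ -0.025000)
(-16*C)*l(7) = -16*(-1/40)*7**2 = (2/5)*49 = 98/5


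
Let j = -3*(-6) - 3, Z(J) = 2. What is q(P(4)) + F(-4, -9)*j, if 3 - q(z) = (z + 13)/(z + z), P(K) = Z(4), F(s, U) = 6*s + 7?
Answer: -1023/4 ≈ -255.75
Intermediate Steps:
F(s, U) = 7 + 6*s
j = 15 (j = 18 - 3 = 15)
P(K) = 2
q(z) = 3 - (13 + z)/(2*z) (q(z) = 3 - (z + 13)/(z + z) = 3 - (13 + z)/(2*z))
q(P(4)) + F(-4, -9)*j = (½)*(-13 + 5*2)/2 + (7 + 6*(-4))*15 = (½)*(½)*(-13 + 10) + (7 - 24)*15 = (½)*(½)*(-3) - 17*15 = -¾ - 255 = -1023/4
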